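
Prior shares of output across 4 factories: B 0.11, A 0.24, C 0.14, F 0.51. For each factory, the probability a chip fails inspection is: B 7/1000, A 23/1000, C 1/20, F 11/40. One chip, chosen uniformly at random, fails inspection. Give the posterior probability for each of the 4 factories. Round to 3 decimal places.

Compute prior × likelihood for every hypothesis:
  B: 0.11 × 0.007 = 0.00077
  A: 0.24 × 0.023 = 0.00552
  C: 0.14 × 0.05 = 0.007
  F: 0.51 × 0.275 = 0.14025
Normalizing constant = 0.15354.
P(B | nonconforming) = 0.00077/0.15354 ≈ 0.005
P(A | nonconforming) = 0.00552/0.15354 ≈ 0.036
P(C | nonconforming) = 0.007/0.15354 ≈ 0.046
P(F | nonconforming) = 0.14025/0.15354 ≈ 0.913

B 0.005, A 0.036, C 0.046, F 0.913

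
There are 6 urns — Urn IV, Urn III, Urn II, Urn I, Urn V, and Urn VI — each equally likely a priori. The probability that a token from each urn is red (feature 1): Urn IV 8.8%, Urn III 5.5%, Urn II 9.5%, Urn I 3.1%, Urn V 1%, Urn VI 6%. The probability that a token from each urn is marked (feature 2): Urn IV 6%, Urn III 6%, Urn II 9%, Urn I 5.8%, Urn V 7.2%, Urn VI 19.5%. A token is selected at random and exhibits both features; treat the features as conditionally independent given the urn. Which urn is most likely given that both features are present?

Urn VI

With a uniform prior (1/6 each), posterior ∝ likelihood:
  Urn IV: 0.088 × 0.06 = 0.00528
  Urn III: 0.055 × 0.06 = 0.0033
  Urn II: 0.095 × 0.09 = 0.00855
  Urn I: 0.031 × 0.058 = 0.001798
  Urn V: 0.01 × 0.072 = 0.00072
  Urn VI: 0.06 × 0.195 = 0.0117
Total = 0.031348.
Largest term belongs to Urn VI, so Urn VI is most probable.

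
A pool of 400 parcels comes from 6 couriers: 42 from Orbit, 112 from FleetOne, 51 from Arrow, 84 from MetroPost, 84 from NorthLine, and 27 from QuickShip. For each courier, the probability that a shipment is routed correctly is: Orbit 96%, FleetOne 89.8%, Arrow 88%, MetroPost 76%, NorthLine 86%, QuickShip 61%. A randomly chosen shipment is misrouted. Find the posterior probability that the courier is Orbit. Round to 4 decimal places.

0.0272

Taking complements, P(misrouted | each) = Orbit 0.04, FleetOne 0.102, Arrow 0.12, MetroPost 0.24, NorthLine 0.14, QuickShip 0.39.
By Bayes' rule, posterior ∝ prior × likelihood:
  Orbit: 0.105 × 0.04 = 0.0042
  FleetOne: 0.28 × 0.102 = 0.02856
  Arrow: 0.1275 × 0.12 = 0.0153
  MetroPost: 0.21 × 0.24 = 0.0504
  NorthLine: 0.21 × 0.14 = 0.0294
  QuickShip: 0.0675 × 0.39 = 0.026325
Sum = 0.154185.
P(Orbit | evidence) = 0.0042 / 0.154185 ≈ 0.0272.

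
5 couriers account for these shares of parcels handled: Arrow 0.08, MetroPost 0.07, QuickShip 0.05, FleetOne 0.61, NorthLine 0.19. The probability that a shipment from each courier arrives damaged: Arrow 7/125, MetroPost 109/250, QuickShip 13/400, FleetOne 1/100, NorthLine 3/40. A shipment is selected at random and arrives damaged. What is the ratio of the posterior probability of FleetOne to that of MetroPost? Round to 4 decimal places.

0.1999

Unnormalized posteriors (prior × likelihood):
  Arrow: 0.08 × 0.056 = 0.00448
  MetroPost: 0.07 × 0.436 = 0.03052
  QuickShip: 0.05 × 0.0325 = 0.001625
  FleetOne: 0.61 × 0.01 = 0.0061
  NorthLine: 0.19 × 0.075 = 0.01425
Normalizing constant = 0.056975.
The ratio is 0.0061 / 0.03052 (the normalizer cancels) = 0.1999.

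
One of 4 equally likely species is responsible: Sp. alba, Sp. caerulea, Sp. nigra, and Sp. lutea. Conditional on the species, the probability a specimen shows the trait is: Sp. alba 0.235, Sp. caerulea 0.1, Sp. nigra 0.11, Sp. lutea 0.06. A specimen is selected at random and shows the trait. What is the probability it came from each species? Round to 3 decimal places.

Since the prior is uniform, the posterior is proportional to the likelihood:
  Sp. alba: 0.235
  Sp. caerulea: 0.1
  Sp. nigra: 0.11
  Sp. lutea: 0.06
Total = 0.505.
P(Sp. alba | trait) = 0.235/0.505 ≈ 0.465
P(Sp. caerulea | trait) = 0.1/0.505 ≈ 0.198
P(Sp. nigra | trait) = 0.11/0.505 ≈ 0.218
P(Sp. lutea | trait) = 0.06/0.505 ≈ 0.119
(Check: 0.465+0.198+0.218+0.119 = 1.000.)

Sp. alba 0.465, Sp. caerulea 0.198, Sp. nigra 0.218, Sp. lutea 0.119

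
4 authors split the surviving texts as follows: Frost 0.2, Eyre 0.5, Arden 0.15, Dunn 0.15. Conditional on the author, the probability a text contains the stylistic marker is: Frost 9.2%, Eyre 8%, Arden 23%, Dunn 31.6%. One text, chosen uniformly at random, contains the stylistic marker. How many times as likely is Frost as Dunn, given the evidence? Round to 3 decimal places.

Unnormalized posteriors (prior × likelihood):
  Frost: 0.2 × 0.092 = 0.0184
  Eyre: 0.5 × 0.08 = 0.04
  Arden: 0.15 × 0.23 = 0.0345
  Dunn: 0.15 × 0.316 = 0.0474
Sum = 0.1403.
The ratio is 0.0184 / 0.0474 (the normalizer cancels) = 0.388.

0.388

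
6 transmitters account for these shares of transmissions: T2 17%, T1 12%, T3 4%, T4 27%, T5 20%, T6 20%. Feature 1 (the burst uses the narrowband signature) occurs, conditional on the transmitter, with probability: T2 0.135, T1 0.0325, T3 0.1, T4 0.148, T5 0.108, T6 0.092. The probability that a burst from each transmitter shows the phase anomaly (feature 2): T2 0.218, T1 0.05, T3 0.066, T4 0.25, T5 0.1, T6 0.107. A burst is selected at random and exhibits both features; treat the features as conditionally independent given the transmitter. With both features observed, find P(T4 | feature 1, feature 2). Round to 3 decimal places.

By Bayes' rule, posterior ∝ prior × likelihood:
  T2: 0.17 × 0.135 × 0.218 = 0.0050031
  T1: 0.12 × 0.0325 × 0.05 = 0.000195
  T3: 0.04 × 0.1 × 0.066 = 0.000264
  T4: 0.27 × 0.148 × 0.25 = 0.00999
  T5: 0.2 × 0.108 × 0.1 = 0.00216
  T6: 0.2 × 0.092 × 0.107 = 0.0019688
Total = 0.0195809.
P(T4 | evidence) = 0.00999 / 0.0195809 ≈ 0.510.

0.510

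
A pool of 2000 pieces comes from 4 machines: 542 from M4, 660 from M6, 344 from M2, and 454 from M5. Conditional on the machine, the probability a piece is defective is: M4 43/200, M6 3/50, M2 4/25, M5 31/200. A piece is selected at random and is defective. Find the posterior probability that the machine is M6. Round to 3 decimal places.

0.141

Unnormalized posteriors (prior × likelihood):
  M4: 0.271 × 0.215 = 0.058265
  M6: 0.33 × 0.06 = 0.0198
  M2: 0.172 × 0.16 = 0.02752
  M5: 0.227 × 0.155 = 0.035185
Normalizing constant = 0.14077.
P(M6 | evidence) = 0.0198 / 0.14077 ≈ 0.141.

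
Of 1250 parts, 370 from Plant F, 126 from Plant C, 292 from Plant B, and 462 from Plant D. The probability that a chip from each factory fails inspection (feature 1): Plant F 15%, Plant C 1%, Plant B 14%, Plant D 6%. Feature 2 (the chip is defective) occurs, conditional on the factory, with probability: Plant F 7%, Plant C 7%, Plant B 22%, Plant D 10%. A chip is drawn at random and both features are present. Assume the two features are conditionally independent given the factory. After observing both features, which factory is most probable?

Plant B

By Bayes' rule, posterior ∝ prior × likelihood:
  Plant F: 0.296 × 0.15 × 0.07 = 0.003108
  Plant C: 0.1008 × 0.01 × 0.07 = 0.00007056
  Plant B: 0.2336 × 0.14 × 0.22 = 0.00719488
  Plant D: 0.3696 × 0.06 × 0.1 = 0.0022176
Normalizing constant = 0.01259104.
Largest term belongs to Plant B, so Plant B is most probable.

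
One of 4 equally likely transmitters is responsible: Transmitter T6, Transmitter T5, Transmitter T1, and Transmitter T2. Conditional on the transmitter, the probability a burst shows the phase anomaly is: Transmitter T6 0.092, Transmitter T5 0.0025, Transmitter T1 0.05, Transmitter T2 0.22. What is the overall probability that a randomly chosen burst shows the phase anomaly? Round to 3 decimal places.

With a uniform prior (1/4 each), posterior ∝ likelihood:
  Transmitter T6: 0.092
  Transmitter T5: 0.0025
  Transmitter T1: 0.05
  Transmitter T2: 0.22
P(anomaly) = (1/4) × (0.092 + 0.0025 + 0.05 + 0.22) = 0.3645/4 ≈ 0.091.

0.091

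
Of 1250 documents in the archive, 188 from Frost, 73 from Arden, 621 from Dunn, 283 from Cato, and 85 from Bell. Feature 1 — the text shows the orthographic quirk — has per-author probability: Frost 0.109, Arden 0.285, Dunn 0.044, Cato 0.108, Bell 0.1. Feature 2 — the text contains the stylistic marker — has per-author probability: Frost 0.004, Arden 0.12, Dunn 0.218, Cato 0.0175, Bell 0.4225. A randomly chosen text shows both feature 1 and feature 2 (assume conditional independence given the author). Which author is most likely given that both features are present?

Unnormalized posteriors (prior × likelihood):
  Frost: 0.1504 × 0.109 × 0.004 = 0.0000655744
  Arden: 0.0584 × 0.285 × 0.12 = 0.00199728
  Dunn: 0.4968 × 0.044 × 0.218 = 0.0047653056
  Cato: 0.2264 × 0.108 × 0.0175 = 0.000427896
  Bell: 0.068 × 0.1 × 0.4225 = 0.002873
Total = 0.010129056.
Largest term belongs to Dunn, so Dunn is most probable.

Dunn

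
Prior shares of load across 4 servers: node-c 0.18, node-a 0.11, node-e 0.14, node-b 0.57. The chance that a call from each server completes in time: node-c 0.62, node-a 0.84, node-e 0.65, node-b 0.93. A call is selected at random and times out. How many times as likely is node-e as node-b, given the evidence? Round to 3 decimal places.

1.228

Taking complements, P(timeout | each) = node-c 0.38, node-a 0.16, node-e 0.35, node-b 0.07.
Unnormalized posteriors (prior × likelihood):
  node-c: 0.18 × 0.38 = 0.0684
  node-a: 0.11 × 0.16 = 0.0176
  node-e: 0.14 × 0.35 = 0.049
  node-b: 0.57 × 0.07 = 0.0399
Normalizing constant = 0.1749.
The ratio is 0.049 / 0.0399 (the normalizer cancels) = 1.228.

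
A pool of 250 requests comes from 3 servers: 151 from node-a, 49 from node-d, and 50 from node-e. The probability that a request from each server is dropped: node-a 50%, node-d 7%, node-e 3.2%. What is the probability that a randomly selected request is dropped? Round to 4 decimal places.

Compute prior × likelihood for every hypothesis:
  node-a: 0.604 × 0.5 = 0.302
  node-d: 0.196 × 0.07 = 0.01372
  node-e: 0.2 × 0.032 = 0.0064
P(dropped) = 0.302 + 0.01372 + 0.0064 = 0.32212 → 0.3221.

0.3221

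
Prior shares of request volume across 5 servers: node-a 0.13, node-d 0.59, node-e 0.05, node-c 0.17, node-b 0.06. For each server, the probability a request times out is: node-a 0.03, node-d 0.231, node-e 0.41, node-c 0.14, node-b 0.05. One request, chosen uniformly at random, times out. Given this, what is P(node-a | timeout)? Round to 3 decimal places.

Unnormalized posteriors (prior × likelihood):
  node-a: 0.13 × 0.03 = 0.0039
  node-d: 0.59 × 0.231 = 0.13629
  node-e: 0.05 × 0.41 = 0.0205
  node-c: 0.17 × 0.14 = 0.0238
  node-b: 0.06 × 0.05 = 0.003
Normalizing constant = 0.18749.
P(node-a | evidence) = 0.0039 / 0.18749 ≈ 0.021.

0.021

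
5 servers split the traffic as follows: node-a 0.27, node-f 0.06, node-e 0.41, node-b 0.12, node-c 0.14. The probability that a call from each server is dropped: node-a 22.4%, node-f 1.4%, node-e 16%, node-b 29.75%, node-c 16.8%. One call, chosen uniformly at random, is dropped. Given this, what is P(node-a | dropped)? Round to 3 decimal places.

0.325

Unnormalized posteriors (prior × likelihood):
  node-a: 0.27 × 0.224 = 0.06048
  node-f: 0.06 × 0.014 = 0.00084
  node-e: 0.41 × 0.16 = 0.0656
  node-b: 0.12 × 0.2975 = 0.0357
  node-c: 0.14 × 0.168 = 0.02352
Sum = 0.18614.
P(node-a | evidence) = 0.06048 / 0.18614 ≈ 0.325.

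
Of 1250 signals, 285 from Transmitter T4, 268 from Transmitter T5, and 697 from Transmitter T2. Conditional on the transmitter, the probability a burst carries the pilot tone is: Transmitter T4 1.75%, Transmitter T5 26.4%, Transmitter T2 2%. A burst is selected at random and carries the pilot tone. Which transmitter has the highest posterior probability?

Transmitter T5

Unnormalized posteriors (prior × likelihood):
  Transmitter T4: 0.228 × 0.0175 = 0.00399
  Transmitter T5: 0.2144 × 0.264 = 0.0566016
  Transmitter T2: 0.5576 × 0.02 = 0.011152
Sum = 0.0717436.
Largest term belongs to Transmitter T5, so Transmitter T5 is most probable.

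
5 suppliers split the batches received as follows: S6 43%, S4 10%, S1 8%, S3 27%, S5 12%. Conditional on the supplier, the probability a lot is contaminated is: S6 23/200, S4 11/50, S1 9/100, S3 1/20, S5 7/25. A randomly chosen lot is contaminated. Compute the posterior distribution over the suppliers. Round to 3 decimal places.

S6 0.393, S4 0.175, S1 0.057, S3 0.107, S5 0.267

Unnormalized posteriors (prior × likelihood):
  S6: 0.43 × 0.115 = 0.04945
  S4: 0.1 × 0.22 = 0.022
  S1: 0.08 × 0.09 = 0.0072
  S3: 0.27 × 0.05 = 0.0135
  S5: 0.12 × 0.28 = 0.0336
Total = 0.12575.
P(S6 | contaminated) = 0.04945/0.12575 ≈ 0.393
P(S4 | contaminated) = 0.022/0.12575 ≈ 0.175
P(S1 | contaminated) = 0.0072/0.12575 ≈ 0.057
P(S3 | contaminated) = 0.0135/0.12575 ≈ 0.107
P(S5 | contaminated) = 0.0336/0.12575 ≈ 0.267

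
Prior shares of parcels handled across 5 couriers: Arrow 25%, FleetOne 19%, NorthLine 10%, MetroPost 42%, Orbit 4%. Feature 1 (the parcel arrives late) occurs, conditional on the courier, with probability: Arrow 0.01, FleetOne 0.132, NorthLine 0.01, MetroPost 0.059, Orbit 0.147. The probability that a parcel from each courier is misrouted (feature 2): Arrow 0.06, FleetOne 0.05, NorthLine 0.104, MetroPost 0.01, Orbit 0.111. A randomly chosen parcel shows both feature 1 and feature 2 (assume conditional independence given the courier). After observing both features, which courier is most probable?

Compute prior × likelihood for every hypothesis:
  Arrow: 0.25 × 0.01 × 0.06 = 0.00015
  FleetOne: 0.19 × 0.132 × 0.05 = 0.001254
  NorthLine: 0.1 × 0.01 × 0.104 = 0.000104
  MetroPost: 0.42 × 0.059 × 0.01 = 0.0002478
  Orbit: 0.04 × 0.147 × 0.111 = 0.00065268
Normalizing constant = 0.00240848.
Largest term belongs to FleetOne, so FleetOne is most probable.

FleetOne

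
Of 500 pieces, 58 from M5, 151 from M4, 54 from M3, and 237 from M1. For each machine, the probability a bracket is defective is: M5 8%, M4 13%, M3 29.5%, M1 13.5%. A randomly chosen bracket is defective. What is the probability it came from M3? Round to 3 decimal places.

0.221

Compute prior × likelihood for every hypothesis:
  M5: 0.116 × 0.08 = 0.00928
  M4: 0.302 × 0.13 = 0.03926
  M3: 0.108 × 0.295 = 0.03186
  M1: 0.474 × 0.135 = 0.06399
Total = 0.14439.
P(M3 | evidence) = 0.03186 / 0.14439 ≈ 0.221.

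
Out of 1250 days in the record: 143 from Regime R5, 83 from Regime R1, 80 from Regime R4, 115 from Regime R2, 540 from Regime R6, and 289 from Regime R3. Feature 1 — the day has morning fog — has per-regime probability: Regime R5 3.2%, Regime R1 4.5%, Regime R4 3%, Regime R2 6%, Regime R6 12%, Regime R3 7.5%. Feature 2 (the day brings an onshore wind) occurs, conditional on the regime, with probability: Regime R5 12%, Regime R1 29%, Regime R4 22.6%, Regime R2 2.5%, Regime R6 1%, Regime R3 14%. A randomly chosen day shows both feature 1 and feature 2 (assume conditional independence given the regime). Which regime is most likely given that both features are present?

Compute prior × likelihood for every hypothesis:
  Regime R5: 0.1144 × 0.032 × 0.12 = 0.000439296
  Regime R1: 0.0664 × 0.045 × 0.29 = 0.00086652
  Regime R4: 0.064 × 0.03 × 0.226 = 0.00043392
  Regime R2: 0.092 × 0.06 × 0.025 = 0.000138
  Regime R6: 0.432 × 0.12 × 0.01 = 0.0005184
  Regime R3: 0.2312 × 0.075 × 0.14 = 0.0024276
Sum = 0.004823736.
Largest term belongs to Regime R3, so Regime R3 is most probable.

Regime R3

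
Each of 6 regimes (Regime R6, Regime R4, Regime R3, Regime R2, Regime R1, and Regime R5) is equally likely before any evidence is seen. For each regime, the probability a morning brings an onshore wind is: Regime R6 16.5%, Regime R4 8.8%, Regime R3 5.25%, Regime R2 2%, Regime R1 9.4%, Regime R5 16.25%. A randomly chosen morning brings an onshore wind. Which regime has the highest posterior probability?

With a uniform prior (1/6 each), posterior ∝ likelihood:
  Regime R6: 0.165
  Regime R4: 0.088
  Regime R3: 0.0525
  Regime R2: 0.02
  Regime R1: 0.094
  Regime R5: 0.1625
Sum = 0.582.
Largest term belongs to Regime R6, so Regime R6 is most probable.

Regime R6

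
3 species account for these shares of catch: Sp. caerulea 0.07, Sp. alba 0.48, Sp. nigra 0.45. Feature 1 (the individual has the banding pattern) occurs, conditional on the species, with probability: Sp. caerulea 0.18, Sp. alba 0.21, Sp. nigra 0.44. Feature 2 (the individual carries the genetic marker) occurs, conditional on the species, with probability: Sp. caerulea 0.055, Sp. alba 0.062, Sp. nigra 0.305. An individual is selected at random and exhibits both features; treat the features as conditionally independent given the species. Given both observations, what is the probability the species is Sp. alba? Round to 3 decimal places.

Compute prior × likelihood for every hypothesis:
  Sp. caerulea: 0.07 × 0.18 × 0.055 = 0.000693
  Sp. alba: 0.48 × 0.21 × 0.062 = 0.0062496
  Sp. nigra: 0.45 × 0.44 × 0.305 = 0.06039
Normalizing constant = 0.0673326.
P(Sp. alba | evidence) = 0.0062496 / 0.0673326 ≈ 0.093.

0.093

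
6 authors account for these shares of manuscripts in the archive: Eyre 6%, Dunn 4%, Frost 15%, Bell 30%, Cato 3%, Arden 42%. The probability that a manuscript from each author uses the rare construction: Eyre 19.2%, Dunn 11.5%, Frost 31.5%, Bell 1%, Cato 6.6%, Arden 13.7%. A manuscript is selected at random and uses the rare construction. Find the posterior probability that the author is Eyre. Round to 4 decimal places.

0.0915

Compute prior × likelihood for every hypothesis:
  Eyre: 0.06 × 0.192 = 0.01152
  Dunn: 0.04 × 0.115 = 0.0046
  Frost: 0.15 × 0.315 = 0.04725
  Bell: 0.3 × 0.01 = 0.003
  Cato: 0.03 × 0.066 = 0.00198
  Arden: 0.42 × 0.137 = 0.05754
Total = 0.12589.
P(Eyre | evidence) = 0.01152 / 0.12589 ≈ 0.0915.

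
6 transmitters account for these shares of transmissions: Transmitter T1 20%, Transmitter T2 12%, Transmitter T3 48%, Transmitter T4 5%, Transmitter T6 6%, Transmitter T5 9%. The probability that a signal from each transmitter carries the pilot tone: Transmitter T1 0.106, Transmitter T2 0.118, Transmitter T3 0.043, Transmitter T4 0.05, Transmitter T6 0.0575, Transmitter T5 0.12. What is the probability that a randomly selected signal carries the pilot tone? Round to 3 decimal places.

By Bayes' rule, posterior ∝ prior × likelihood:
  Transmitter T1: 0.2 × 0.106 = 0.0212
  Transmitter T2: 0.12 × 0.118 = 0.01416
  Transmitter T3: 0.48 × 0.043 = 0.02064
  Transmitter T4: 0.05 × 0.05 = 0.0025
  Transmitter T6: 0.06 × 0.0575 = 0.00345
  Transmitter T5: 0.09 × 0.12 = 0.0108
P(pilot) = 0.0212 + 0.01416 + 0.02064 + 0.0025 + 0.00345 + 0.0108 = 0.07275 → 0.073.

0.073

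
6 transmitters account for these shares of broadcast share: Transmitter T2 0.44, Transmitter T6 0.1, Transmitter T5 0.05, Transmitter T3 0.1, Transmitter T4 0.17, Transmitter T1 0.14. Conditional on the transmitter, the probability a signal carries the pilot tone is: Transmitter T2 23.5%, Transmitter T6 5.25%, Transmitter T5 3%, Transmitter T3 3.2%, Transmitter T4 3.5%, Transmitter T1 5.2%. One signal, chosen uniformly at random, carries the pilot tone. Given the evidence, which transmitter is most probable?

Compute prior × likelihood for every hypothesis:
  Transmitter T2: 0.44 × 0.235 = 0.1034
  Transmitter T6: 0.1 × 0.0525 = 0.00525
  Transmitter T5: 0.05 × 0.03 = 0.0015
  Transmitter T3: 0.1 × 0.032 = 0.0032
  Transmitter T4: 0.17 × 0.035 = 0.00595
  Transmitter T1: 0.14 × 0.052 = 0.00728
Total = 0.12658.
Largest term belongs to Transmitter T2, so Transmitter T2 is most probable.

Transmitter T2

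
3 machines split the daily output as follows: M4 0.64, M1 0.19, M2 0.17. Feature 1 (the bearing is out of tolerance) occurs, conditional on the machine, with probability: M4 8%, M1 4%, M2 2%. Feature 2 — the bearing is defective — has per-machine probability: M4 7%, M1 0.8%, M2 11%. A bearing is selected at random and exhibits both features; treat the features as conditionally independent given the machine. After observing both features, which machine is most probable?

By Bayes' rule, posterior ∝ prior × likelihood:
  M4: 0.64 × 0.08 × 0.07 = 0.003584
  M1: 0.19 × 0.04 × 0.008 = 0.0000608
  M2: 0.17 × 0.02 × 0.11 = 0.000374
Normalizing constant = 0.0040188.
Largest term belongs to M4, so M4 is most probable.

M4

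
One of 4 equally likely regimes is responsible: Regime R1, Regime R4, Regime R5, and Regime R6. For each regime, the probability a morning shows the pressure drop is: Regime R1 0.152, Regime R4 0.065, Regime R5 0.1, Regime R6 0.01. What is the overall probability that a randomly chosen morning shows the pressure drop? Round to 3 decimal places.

Since the prior is uniform, the posterior is proportional to the likelihood:
  Regime R1: 0.152
  Regime R4: 0.065
  Regime R5: 0.1
  Regime R6: 0.01
P(drop) = (1/4) × (0.152 + 0.065 + 0.1 + 0.01) = 0.327/4 ≈ 0.082.

0.082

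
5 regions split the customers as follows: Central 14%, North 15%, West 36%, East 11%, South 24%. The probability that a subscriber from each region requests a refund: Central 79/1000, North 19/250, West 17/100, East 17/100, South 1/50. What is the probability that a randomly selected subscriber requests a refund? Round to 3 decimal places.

0.107

Compute prior × likelihood for every hypothesis:
  Central: 0.14 × 0.079 = 0.01106
  North: 0.15 × 0.076 = 0.0114
  West: 0.36 × 0.17 = 0.0612
  East: 0.11 × 0.17 = 0.0187
  South: 0.24 × 0.02 = 0.0048
P(refund) = 0.01106 + 0.0114 + 0.0612 + 0.0187 + 0.0048 = 0.10716 → 0.107.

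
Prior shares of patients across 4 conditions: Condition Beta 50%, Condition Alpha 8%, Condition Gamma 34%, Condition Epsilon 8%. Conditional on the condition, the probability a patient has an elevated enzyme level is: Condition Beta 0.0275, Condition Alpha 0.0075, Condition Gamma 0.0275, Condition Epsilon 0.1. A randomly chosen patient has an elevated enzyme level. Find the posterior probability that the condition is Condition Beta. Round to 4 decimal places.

Prior × likelihood for each hypothesis:
  Condition Beta: 0.5 × 0.0275 = 0.01375
  Condition Alpha: 0.08 × 0.0075 = 0.0006
  Condition Gamma: 0.34 × 0.0275 = 0.00935
  Condition Epsilon: 0.08 × 0.1 = 0.008
Sum = 0.0317.
P(Condition Beta | evidence) = 0.01375 / 0.0317 ≈ 0.4338.

0.4338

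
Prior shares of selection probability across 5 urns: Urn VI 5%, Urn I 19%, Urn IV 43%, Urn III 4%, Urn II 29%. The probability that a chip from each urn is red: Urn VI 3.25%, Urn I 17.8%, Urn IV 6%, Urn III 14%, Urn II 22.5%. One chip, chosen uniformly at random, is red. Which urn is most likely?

By Bayes' rule, posterior ∝ prior × likelihood:
  Urn VI: 0.05 × 0.0325 = 0.001625
  Urn I: 0.19 × 0.178 = 0.03382
  Urn IV: 0.43 × 0.06 = 0.0258
  Urn III: 0.04 × 0.14 = 0.0056
  Urn II: 0.29 × 0.225 = 0.06525
Total = 0.132095.
Largest term belongs to Urn II, so Urn II is most probable.

Urn II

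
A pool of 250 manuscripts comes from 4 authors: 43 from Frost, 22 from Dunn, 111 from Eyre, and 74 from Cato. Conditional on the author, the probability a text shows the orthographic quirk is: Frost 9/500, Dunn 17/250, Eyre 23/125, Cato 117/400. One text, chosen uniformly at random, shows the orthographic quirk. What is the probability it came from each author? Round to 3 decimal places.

By Bayes' rule, posterior ∝ prior × likelihood:
  Frost: 0.172 × 0.018 = 0.003096
  Dunn: 0.088 × 0.068 = 0.005984
  Eyre: 0.444 × 0.184 = 0.081696
  Cato: 0.296 × 0.2925 = 0.08658
Total = 0.177356.
P(Frost | quirk) = 0.003096/0.177356 ≈ 0.017
P(Dunn | quirk) = 0.005984/0.177356 ≈ 0.034
P(Eyre | quirk) = 0.081696/0.177356 ≈ 0.461
P(Cato | quirk) = 0.08658/0.177356 ≈ 0.488

Frost 0.017, Dunn 0.034, Eyre 0.461, Cato 0.488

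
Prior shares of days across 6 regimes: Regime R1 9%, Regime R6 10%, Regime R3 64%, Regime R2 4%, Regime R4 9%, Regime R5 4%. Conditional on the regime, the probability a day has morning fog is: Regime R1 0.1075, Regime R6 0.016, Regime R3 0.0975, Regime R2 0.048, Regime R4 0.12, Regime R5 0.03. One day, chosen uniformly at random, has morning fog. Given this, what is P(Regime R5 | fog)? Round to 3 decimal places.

0.014

Compute prior × likelihood for every hypothesis:
  Regime R1: 0.09 × 0.1075 = 0.009675
  Regime R6: 0.1 × 0.016 = 0.0016
  Regime R3: 0.64 × 0.0975 = 0.0624
  Regime R2: 0.04 × 0.048 = 0.00192
  Regime R4: 0.09 × 0.12 = 0.0108
  Regime R5: 0.04 × 0.03 = 0.0012
Total = 0.087595.
P(Regime R5 | evidence) = 0.0012 / 0.087595 ≈ 0.014.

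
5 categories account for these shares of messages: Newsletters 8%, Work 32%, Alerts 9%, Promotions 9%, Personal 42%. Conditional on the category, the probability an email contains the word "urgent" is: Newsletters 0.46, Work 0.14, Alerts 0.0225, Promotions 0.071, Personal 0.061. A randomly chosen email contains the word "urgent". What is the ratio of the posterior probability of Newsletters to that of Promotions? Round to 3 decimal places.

Prior × likelihood for each hypothesis:
  Newsletters: 0.08 × 0.46 = 0.0368
  Work: 0.32 × 0.14 = 0.0448
  Alerts: 0.09 × 0.0225 = 0.002025
  Promotions: 0.09 × 0.071 = 0.00639
  Personal: 0.42 × 0.061 = 0.02562
Sum = 0.115635.
The ratio is 0.0368 / 0.00639 (the normalizer cancels) = 5.759.

5.759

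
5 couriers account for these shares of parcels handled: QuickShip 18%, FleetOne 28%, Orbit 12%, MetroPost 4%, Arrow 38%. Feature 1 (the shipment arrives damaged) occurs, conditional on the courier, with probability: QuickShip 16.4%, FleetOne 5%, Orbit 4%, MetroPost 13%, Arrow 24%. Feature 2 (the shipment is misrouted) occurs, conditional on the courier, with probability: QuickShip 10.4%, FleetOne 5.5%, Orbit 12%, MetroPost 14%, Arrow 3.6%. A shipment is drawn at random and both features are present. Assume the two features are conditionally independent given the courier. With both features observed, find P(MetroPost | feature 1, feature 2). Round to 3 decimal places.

Unnormalized posteriors (prior × likelihood):
  QuickShip: 0.18 × 0.164 × 0.104 = 0.00307008
  FleetOne: 0.28 × 0.05 × 0.055 = 0.00077
  Orbit: 0.12 × 0.04 × 0.12 = 0.000576
  MetroPost: 0.04 × 0.13 × 0.14 = 0.000728
  Arrow: 0.38 × 0.24 × 0.036 = 0.0032832
Total = 0.00842728.
P(MetroPost | evidence) = 0.000728 / 0.00842728 ≈ 0.086.

0.086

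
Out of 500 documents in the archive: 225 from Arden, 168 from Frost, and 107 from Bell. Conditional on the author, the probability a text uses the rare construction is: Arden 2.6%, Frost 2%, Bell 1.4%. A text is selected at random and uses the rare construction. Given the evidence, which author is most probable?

Arden

Compute prior × likelihood for every hypothesis:
  Arden: 0.45 × 0.026 = 0.0117
  Frost: 0.336 × 0.02 = 0.00672
  Bell: 0.214 × 0.014 = 0.002996
Total = 0.021416.
Largest term belongs to Arden, so Arden is most probable.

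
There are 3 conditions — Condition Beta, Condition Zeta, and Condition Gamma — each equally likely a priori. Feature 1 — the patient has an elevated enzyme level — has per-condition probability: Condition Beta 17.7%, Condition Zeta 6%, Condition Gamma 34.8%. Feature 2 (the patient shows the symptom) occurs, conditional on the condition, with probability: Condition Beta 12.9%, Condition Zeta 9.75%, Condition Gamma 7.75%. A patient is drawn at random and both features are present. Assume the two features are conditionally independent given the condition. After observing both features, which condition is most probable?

With a uniform prior (1/3 each), posterior ∝ likelihood:
  Condition Beta: 0.177 × 0.129 = 0.022833
  Condition Zeta: 0.06 × 0.0975 = 0.00585
  Condition Gamma: 0.348 × 0.0775 = 0.02697
Total = 0.055653.
Largest term belongs to Condition Gamma, so Condition Gamma is most probable.

Condition Gamma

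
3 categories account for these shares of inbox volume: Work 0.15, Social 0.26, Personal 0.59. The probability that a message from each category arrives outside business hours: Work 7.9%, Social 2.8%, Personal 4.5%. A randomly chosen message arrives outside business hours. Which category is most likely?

Prior × likelihood for each hypothesis:
  Work: 0.15 × 0.079 = 0.01185
  Social: 0.26 × 0.028 = 0.00728
  Personal: 0.59 × 0.045 = 0.02655
Normalizing constant = 0.04568.
Largest term belongs to Personal, so Personal is most probable.

Personal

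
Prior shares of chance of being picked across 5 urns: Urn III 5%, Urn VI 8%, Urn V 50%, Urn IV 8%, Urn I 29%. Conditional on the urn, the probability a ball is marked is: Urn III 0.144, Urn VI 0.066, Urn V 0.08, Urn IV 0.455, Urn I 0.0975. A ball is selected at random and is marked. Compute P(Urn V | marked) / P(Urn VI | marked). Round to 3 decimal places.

Prior × likelihood for each hypothesis:
  Urn III: 0.05 × 0.144 = 0.0072
  Urn VI: 0.08 × 0.066 = 0.00528
  Urn V: 0.5 × 0.08 = 0.04
  Urn IV: 0.08 × 0.455 = 0.0364
  Urn I: 0.29 × 0.0975 = 0.028275
Total = 0.117155.
The ratio is 0.04 / 0.00528 (the normalizer cancels) = 7.576.

7.576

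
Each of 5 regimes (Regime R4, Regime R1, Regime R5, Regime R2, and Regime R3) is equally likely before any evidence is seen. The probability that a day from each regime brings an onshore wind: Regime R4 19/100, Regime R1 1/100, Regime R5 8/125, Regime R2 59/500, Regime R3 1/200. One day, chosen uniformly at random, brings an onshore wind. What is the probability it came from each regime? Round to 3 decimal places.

With a uniform prior (1/5 each), posterior ∝ likelihood:
  Regime R4: 0.19
  Regime R1: 0.01
  Regime R5: 0.064
  Regime R2: 0.118
  Regime R3: 0.005
Total = 0.387.
P(Regime R4 | onshore) = 0.19/0.387 ≈ 0.491
P(Regime R1 | onshore) = 0.01/0.387 ≈ 0.026
P(Regime R5 | onshore) = 0.064/0.387 ≈ 0.165
P(Regime R2 | onshore) = 0.118/0.387 ≈ 0.305
P(Regime R3 | onshore) = 0.005/0.387 ≈ 0.013

Regime R4 0.491, Regime R1 0.026, Regime R5 0.165, Regime R2 0.305, Regime R3 0.013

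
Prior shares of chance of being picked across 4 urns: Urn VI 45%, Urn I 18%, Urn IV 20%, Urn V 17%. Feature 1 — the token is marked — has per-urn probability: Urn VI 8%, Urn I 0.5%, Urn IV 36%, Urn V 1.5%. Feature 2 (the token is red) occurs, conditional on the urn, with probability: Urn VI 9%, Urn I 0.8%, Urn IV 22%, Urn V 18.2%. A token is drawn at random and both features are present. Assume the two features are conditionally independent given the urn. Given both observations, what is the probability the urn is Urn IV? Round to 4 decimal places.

0.8102

Unnormalized posteriors (prior × likelihood):
  Urn VI: 0.45 × 0.08 × 0.09 = 0.00324
  Urn I: 0.18 × 0.005 × 0.008 = 0.0000072
  Urn IV: 0.2 × 0.36 × 0.22 = 0.01584
  Urn V: 0.17 × 0.015 × 0.182 = 0.0004641
Sum = 0.0195513.
P(Urn IV | evidence) = 0.01584 / 0.0195513 ≈ 0.8102.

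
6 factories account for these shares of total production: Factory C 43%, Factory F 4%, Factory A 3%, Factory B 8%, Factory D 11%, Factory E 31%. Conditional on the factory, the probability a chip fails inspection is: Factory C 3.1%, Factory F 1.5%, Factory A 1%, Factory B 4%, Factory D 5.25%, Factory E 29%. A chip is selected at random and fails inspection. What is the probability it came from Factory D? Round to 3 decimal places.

Unnormalized posteriors (prior × likelihood):
  Factory C: 0.43 × 0.031 = 0.01333
  Factory F: 0.04 × 0.015 = 0.0006
  Factory A: 0.03 × 0.01 = 0.0003
  Factory B: 0.08 × 0.04 = 0.0032
  Factory D: 0.11 × 0.0525 = 0.005775
  Factory E: 0.31 × 0.29 = 0.0899
Normalizing constant = 0.113105.
P(Factory D | evidence) = 0.005775 / 0.113105 ≈ 0.051.

0.051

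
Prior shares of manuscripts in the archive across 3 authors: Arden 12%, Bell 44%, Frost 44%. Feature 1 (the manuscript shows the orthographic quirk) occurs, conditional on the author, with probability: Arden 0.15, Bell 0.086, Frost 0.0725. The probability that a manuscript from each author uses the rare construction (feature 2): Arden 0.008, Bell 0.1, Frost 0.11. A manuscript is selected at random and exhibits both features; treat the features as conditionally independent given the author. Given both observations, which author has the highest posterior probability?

Prior × likelihood for each hypothesis:
  Arden: 0.12 × 0.15 × 0.008 = 0.000144
  Bell: 0.44 × 0.086 × 0.1 = 0.003784
  Frost: 0.44 × 0.0725 × 0.11 = 0.003509
Total = 0.007437.
Largest term belongs to Bell, so Bell is most probable.

Bell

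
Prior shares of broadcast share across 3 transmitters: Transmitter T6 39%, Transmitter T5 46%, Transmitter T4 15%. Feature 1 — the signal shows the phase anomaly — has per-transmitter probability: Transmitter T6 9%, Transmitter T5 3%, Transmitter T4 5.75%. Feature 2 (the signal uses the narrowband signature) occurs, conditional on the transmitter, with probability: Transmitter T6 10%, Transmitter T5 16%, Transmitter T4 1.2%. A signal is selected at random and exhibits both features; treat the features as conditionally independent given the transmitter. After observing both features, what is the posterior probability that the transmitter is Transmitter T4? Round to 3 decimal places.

0.018

Prior × likelihood for each hypothesis:
  Transmitter T6: 0.39 × 0.09 × 0.1 = 0.00351
  Transmitter T5: 0.46 × 0.03 × 0.16 = 0.002208
  Transmitter T4: 0.15 × 0.0575 × 0.012 = 0.0001035
Total = 0.0058215.
P(Transmitter T4 | evidence) = 0.0001035 / 0.0058215 ≈ 0.018.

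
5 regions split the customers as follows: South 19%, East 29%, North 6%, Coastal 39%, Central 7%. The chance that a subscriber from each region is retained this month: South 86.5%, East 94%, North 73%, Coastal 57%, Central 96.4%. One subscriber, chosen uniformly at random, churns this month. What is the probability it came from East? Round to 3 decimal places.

0.076

Taking complements, P(churn | each) = South 0.135, East 0.06, North 0.27, Coastal 0.43, Central 0.036.
Prior × likelihood for each hypothesis:
  South: 0.19 × 0.135 = 0.02565
  East: 0.29 × 0.06 = 0.0174
  North: 0.06 × 0.27 = 0.0162
  Coastal: 0.39 × 0.43 = 0.1677
  Central: 0.07 × 0.036 = 0.00252
Total = 0.22947.
P(East | evidence) = 0.0174 / 0.22947 ≈ 0.076.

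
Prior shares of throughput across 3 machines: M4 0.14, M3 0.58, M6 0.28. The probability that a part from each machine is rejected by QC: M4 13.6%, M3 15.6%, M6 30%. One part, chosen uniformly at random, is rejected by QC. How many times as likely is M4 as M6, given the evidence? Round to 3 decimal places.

Prior × likelihood for each hypothesis:
  M4: 0.14 × 0.136 = 0.01904
  M3: 0.58 × 0.156 = 0.09048
  M6: 0.28 × 0.3 = 0.084
Sum = 0.19352.
The ratio is 0.01904 / 0.084 (the normalizer cancels) = 0.227.

0.227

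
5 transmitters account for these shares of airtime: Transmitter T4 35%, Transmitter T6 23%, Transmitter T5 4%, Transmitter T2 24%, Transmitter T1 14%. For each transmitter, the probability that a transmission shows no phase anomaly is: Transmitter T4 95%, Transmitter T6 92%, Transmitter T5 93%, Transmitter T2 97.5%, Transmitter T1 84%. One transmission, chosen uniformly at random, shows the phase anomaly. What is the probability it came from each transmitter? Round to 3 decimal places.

Transmitter T4 0.261, Transmitter T6 0.274, Transmitter T5 0.042, Transmitter T2 0.089, Transmitter T1 0.334

Taking complements, P(anomaly | each) = Transmitter T4 0.05, Transmitter T6 0.08, Transmitter T5 0.07, Transmitter T2 0.025, Transmitter T1 0.16.
By Bayes' rule, posterior ∝ prior × likelihood:
  Transmitter T4: 0.35 × 0.05 = 0.0175
  Transmitter T6: 0.23 × 0.08 = 0.0184
  Transmitter T5: 0.04 × 0.07 = 0.0028
  Transmitter T2: 0.24 × 0.025 = 0.006
  Transmitter T1: 0.14 × 0.16 = 0.0224
Total = 0.0671.
P(Transmitter T4 | anomaly) = 0.0175/0.0671 ≈ 0.261
P(Transmitter T6 | anomaly) = 0.0184/0.0671 ≈ 0.274
P(Transmitter T5 | anomaly) = 0.0028/0.0671 ≈ 0.042
P(Transmitter T2 | anomaly) = 0.006/0.0671 ≈ 0.089
P(Transmitter T1 | anomaly) = 0.0224/0.0671 ≈ 0.334
(Check: 0.261+0.274+0.042+0.089+0.334 = 1.000.)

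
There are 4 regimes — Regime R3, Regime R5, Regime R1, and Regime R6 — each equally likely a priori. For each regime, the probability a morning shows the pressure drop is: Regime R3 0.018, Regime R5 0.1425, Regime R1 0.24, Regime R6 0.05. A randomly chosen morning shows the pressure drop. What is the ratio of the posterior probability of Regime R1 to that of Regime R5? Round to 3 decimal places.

With a uniform prior (1/4 each), posterior ∝ likelihood:
  Regime R3: 0.018
  Regime R5: 0.1425
  Regime R1: 0.24
  Regime R6: 0.05
Sum = 0.4505.
The ratio is 0.24 / 0.1425 (the normalizer cancels) = 1.684.

1.684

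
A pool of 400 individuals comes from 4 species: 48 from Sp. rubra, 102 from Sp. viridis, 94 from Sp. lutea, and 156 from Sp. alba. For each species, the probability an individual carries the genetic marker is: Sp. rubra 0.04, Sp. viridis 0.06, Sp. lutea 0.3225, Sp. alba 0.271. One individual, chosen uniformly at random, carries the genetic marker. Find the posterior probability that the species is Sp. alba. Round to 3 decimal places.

Prior × likelihood for each hypothesis:
  Sp. rubra: 0.12 × 0.04 = 0.0048
  Sp. viridis: 0.255 × 0.06 = 0.0153
  Sp. lutea: 0.235 × 0.3225 = 0.0757875
  Sp. alba: 0.39 × 0.271 = 0.10569
Total = 0.2015775.
P(Sp. alba | evidence) = 0.10569 / 0.2015775 ≈ 0.524.

0.524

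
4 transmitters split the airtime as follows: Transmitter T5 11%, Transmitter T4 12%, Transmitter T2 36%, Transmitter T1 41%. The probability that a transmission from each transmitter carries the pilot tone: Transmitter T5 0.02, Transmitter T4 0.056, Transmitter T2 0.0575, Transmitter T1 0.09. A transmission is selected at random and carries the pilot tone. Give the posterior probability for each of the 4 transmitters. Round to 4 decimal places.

Transmitter T5 0.0331, Transmitter T4 0.1010, Transmitter T2 0.3112, Transmitter T1 0.5547

Compute prior × likelihood for every hypothesis:
  Transmitter T5: 0.11 × 0.02 = 0.0022
  Transmitter T4: 0.12 × 0.056 = 0.00672
  Transmitter T2: 0.36 × 0.0575 = 0.0207
  Transmitter T1: 0.41 × 0.09 = 0.0369
Total = 0.06652.
P(Transmitter T5 | pilot) = 0.0022/0.06652 ≈ 0.0331
P(Transmitter T4 | pilot) = 0.00672/0.06652 ≈ 0.1010
P(Transmitter T2 | pilot) = 0.0207/0.06652 ≈ 0.3112
P(Transmitter T1 | pilot) = 0.0369/0.06652 ≈ 0.5547
(Check: 0.0331+0.1010+0.3112+0.5547 = 1.0000.)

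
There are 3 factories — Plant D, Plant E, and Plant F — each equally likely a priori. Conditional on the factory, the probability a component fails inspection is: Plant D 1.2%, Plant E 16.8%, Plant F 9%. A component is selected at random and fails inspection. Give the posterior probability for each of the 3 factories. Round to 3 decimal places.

Plant D 0.044, Plant E 0.622, Plant F 0.333

With a uniform prior (1/3 each), posterior ∝ likelihood:
  Plant D: 0.012
  Plant E: 0.168
  Plant F: 0.09
Sum = 0.27.
P(Plant D | nonconforming) = 0.012/0.27 ≈ 0.044
P(Plant E | nonconforming) = 0.168/0.27 ≈ 0.622
P(Plant F | nonconforming) = 0.09/0.27 ≈ 0.333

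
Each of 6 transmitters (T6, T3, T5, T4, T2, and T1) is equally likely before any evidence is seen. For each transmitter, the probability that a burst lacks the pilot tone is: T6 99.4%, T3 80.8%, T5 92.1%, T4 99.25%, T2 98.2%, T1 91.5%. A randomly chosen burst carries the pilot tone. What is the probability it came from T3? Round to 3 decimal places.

0.495

Taking complements, P(pilot | each) = T6 0.006, T3 0.192, T5 0.079, T4 0.0075, T2 0.018, T1 0.085.
Since the prior is uniform, the posterior is proportional to the likelihood:
  T6: 0.006
  T3: 0.192
  T5: 0.079
  T4: 0.0075
  T2: 0.018
  T1: 0.085
Sum = 0.3875.
P(T3 | evidence) = 0.192 / 0.3875 ≈ 0.495.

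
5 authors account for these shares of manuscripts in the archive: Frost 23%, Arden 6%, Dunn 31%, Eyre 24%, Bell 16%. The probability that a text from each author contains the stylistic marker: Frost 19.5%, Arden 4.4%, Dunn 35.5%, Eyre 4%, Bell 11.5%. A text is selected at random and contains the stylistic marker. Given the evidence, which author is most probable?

By Bayes' rule, posterior ∝ prior × likelihood:
  Frost: 0.23 × 0.195 = 0.04485
  Arden: 0.06 × 0.044 = 0.00264
  Dunn: 0.31 × 0.355 = 0.11005
  Eyre: 0.24 × 0.04 = 0.0096
  Bell: 0.16 × 0.115 = 0.0184
Total = 0.18554.
Largest term belongs to Dunn, so Dunn is most probable.

Dunn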